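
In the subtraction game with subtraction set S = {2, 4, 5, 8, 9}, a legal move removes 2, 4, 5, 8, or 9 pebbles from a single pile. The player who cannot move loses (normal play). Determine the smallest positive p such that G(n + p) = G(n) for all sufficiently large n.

G(0) = 0
G(1) = mex{} = 0
G(2) = mex{0} = 1
G(3) = mex{0} = 1
G(4) = mex{1,0} = 2
G(5) = mex{1,0,0} = 2
G(6) = mex{2,1,0} = 3
G(7) = mex{2,1,1} = 0
G(8) = mex{3,2,1,0} = 4
G(9) = mex{0,2,2,0,0} = 1
G(10) = mex{4,3,2,1,0} = 5
G(11) = mex{1,0,3,1,1} = 2
G(12) = mex{5,4,0,2,1} = 3
G(13) = mex{2,1,4,2,2} = 0
G(14) = mex{3,5,1,3,2} = 0
G(15) = mex{0,2,5,0,3} = 1
G(16) = mex{0,3,2,4,0} = 1
G(17) = mex{1,0,3,1,4} = 2
G(18) = mex{1,0,0,5,1} = 2
G(19) = mex{2,1,0,2,5} = 3
G(20) = mex{2,1,1,3,2} = 0
G(21) = mex{3,2,1,0,3} = 4
G(22) = mex{0,2,2,0,0} = 1
G(23) = mex{4,3,2,1,0} = 5
G(24) = mex{1,0,3,1,1} = 2
G(25) = mex{5,4,0,2,1} = 3
G(26) = mex{2,1,4,2,2} = 0
G(27) = mex{3,5,1,3,2} = 0
G(n+13) = G(n) holds for n = 0,…,8 (a full window of length max(S) = 9), so the sequence is purely periodic with period 13.

13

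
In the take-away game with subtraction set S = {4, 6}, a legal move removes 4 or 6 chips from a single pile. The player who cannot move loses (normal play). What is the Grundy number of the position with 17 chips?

G(0) = 0
G(1) = mex{} = 0
G(2) = mex{} = 0
G(3) = mex{} = 0
G(4) = mex{0} = 1
G(5) = mex{0} = 1
G(6) = mex{0,0} = 1
G(7) = mex{0,0} = 1
G(8) = mex{1,0} = 2
G(9) = mex{1,0} = 2
G(10) = mex{1,1} = 0
G(11) = mex{1,1} = 0
G(12) = mex{2,1} = 0
G(13) = mex{2,1} = 0
G(14) = mex{0,2} = 1
G(15) = mex{0,2} = 1
G(16) = mex{0,0} = 1
G(17) = mex{0,0} = 1

1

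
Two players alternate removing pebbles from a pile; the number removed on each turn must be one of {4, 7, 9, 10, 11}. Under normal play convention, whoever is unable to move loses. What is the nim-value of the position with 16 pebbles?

G(0) = 0
G(1) = mex{} = 0
G(2) = mex{} = 0
G(3) = mex{} = 0
G(4) = mex{0} = 1
G(5) = mex{0} = 1
G(6) = mex{0} = 1
G(7) = mex{0,0} = 1
G(8) = mex{1,0} = 2
G(9) = mex{1,0,0} = 2
G(10) = mex{1,0,0,0} = 2
G(11) = mex{1,1,0,0,0} = 2
G(12) = mex{2,1,0,0,0} = 3
G(13) = mex{2,1,1,0,0} = 3
G(14) = mex{2,1,1,1,0} = 3
G(15) = mex{2,2,1,1,1} = 0
G(16) = mex{3,2,1,1,1} = 0

0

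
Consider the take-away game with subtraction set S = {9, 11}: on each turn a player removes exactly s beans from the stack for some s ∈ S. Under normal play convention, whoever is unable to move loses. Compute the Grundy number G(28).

n :  0  1  2  3  4  5  6  7  8  9 10 11 12 13 14 15 16 17 18 19 20 21 22 23 24 25 26 27 28
G :  0  0  0  0  0  0  0  0  0  1  1  1  1  1  1  1  1  1  2  2  0  0  0  0  0  0  0  0  0

0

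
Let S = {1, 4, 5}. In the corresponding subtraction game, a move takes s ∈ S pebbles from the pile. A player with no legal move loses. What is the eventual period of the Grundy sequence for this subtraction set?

n :  0  1  2  3  4  5  6  7  8  9 10 11 12 13 14 15 16 17
G :  0  1  0  1  2  3  2  3  0  1  0  1  2  3  2  3  0  1
G(n+8) = G(n) holds for n = 0,…,4 (a full window of length max(S) = 5), so the sequence is purely periodic with period 8.

8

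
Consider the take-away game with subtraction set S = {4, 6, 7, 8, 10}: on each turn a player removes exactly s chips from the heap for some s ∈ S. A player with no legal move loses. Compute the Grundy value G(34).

G(0) = 0
G(1) = mex{} = 0
G(2) = mex{} = 0
G(3) = mex{} = 0
G(4) = mex{0} = 1
G(5) = mex{0} = 1
G(6) = mex{0,0} = 1
G(7) = mex{0,0,0} = 1
G(8) = mex{1,0,0,0} = 2
G(9) = mex{1,0,0,0} = 2
G(10) = mex{1,1,0,0,0} = 2
G(11) = mex{1,1,1,0,0} = 2
G(12) = mex{2,1,1,1,0} = 3
G(13) = mex{2,1,1,1,0} = 3
G(14) = mex{2,2,1,1,1} = 0
G(15) = mex{2,2,2,1,1} = 0
G(16) = mex{3,2,2,2,1} = 0
G(17) = mex{3,2,2,2,1} = 0
G(18) = mex{0,3,2,2,2} = 1
G(19) = mex{0,3,3,2,2} = 1
G(20) = mex{0,0,3,3,2} = 1
G(21) = mex{0,0,0,3,2} = 1
G(22) = mex{1,0,0,0,3} = 2
G(23) = mex{1,0,0,0,3} = 2
G(24) = mex{1,1,0,0,0} = 2
G(25) = mex{1,1,1,0,0} = 2
G(26) = mex{2,1,1,1,0} = 3
G(27) = mex{2,1,1,1,0} = 3
G(28) = mex{2,2,1,1,1} = 0
G(29) = mex{2,2,2,1,1} = 0
G(30) = mex{3,2,2,2,1} = 0
G(31) = mex{3,2,2,2,1} = 0
G(32) = mex{0,3,2,2,2} = 1
G(33) = mex{0,3,3,2,2} = 1
G(34) = mex{0,0,3,3,2} = 1

1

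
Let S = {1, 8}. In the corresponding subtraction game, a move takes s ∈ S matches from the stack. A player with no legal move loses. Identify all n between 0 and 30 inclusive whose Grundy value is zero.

n :  0  1  2  3  4  5  6  7  8  9 10 11 12 13 14 15 16 17 18 19 20 21 22 23 24 25 26 27 28 29 30
G :  0  1  0  1  0  1  0  1  2  0  1  0  1  0  1  0  1  2  0  1  0  1  0  1  0  1  2  0  1  0  1
P-positions are exactly the n with G(n) = 0.

0, 2, 4, 6, 9, 11, 13, 15, 18, 20, 22, 24, 27, 29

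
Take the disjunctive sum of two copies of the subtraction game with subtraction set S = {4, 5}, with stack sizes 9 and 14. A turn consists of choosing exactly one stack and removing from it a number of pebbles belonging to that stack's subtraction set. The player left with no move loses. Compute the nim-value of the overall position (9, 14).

1

All stacks use S = {4, 5}:
G(0) = 0
G(1) = mex{} = 0
G(2) = mex{} = 0
G(3) = mex{} = 0
G(4) = mex{0} = 1
G(5) = mex{0,0} = 1
G(6) = mex{0,0} = 1
G(7) = mex{0,0} = 1
G(8) = mex{1,0} = 2
G(9) = mex{1,1} = 0
G(10) = mex{1,1} = 0
G(11) = mex{1,1} = 0
G(12) = mex{2,1} = 0
G(13) = mex{0,2} = 1
G(14) = mex{0,0} = 1
Stack A: G(9) = 0.
Stack B: G(14) = 1.
Combined Grundy value = 0 ⊕ 1 = 1.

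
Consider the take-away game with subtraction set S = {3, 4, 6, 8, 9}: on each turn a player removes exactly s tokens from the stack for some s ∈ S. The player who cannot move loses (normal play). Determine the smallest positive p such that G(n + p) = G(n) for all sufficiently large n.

G(0) = 0
G(1) = mex{} = 0
G(2) = mex{} = 0
G(3) = mex{0} = 1
G(4) = mex{0,0} = 1
G(5) = mex{0,0} = 1
G(6) = mex{1,0,0} = 2
G(7) = mex{1,1,0} = 2
G(8) = mex{1,1,0,0} = 2
G(9) = mex{2,1,1,0,0} = 3
G(10) = mex{2,2,1,0,0} = 3
G(11) = mex{2,2,1,1,0} = 3
G(12) = mex{3,2,2,1,1} = 0
G(13) = mex{3,3,2,1,1} = 0
G(14) = mex{3,3,2,2,1} = 0
G(15) = mex{0,3,3,2,2} = 1
G(16) = mex{0,0,3,2,2} = 1
G(17) = mex{0,0,3,3,2} = 1
G(18) = mex{1,0,0,3,3} = 2
G(19) = mex{1,1,0,3,3} = 2
G(20) = mex{1,1,0,0,3} = 2
G(21) = mex{2,1,1,0,0} = 3
G(22) = mex{2,2,1,0,0} = 3
G(23) = mex{2,2,1,1,0} = 3
G(24) = mex{3,2,2,1,1} = 0
G(25) = mex{3,3,2,1,1} = 0
G(n+12) = G(n) holds for n = 0,…,8 (a full window of length max(S) = 9), so the sequence is purely periodic with period 12.

12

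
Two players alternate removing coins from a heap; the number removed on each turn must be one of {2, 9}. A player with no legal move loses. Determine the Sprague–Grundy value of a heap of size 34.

0

G(0) = 0
G(1) = mex{} = 0
G(2) = mex{0} = 1
G(3) = mex{0} = 1
G(4) = mex{1} = 0
G(5) = mex{1} = 0
G(6) = mex{0} = 1
G(7) = mex{0} = 1
G(8) = mex{1} = 0
G(9) = mex{1,0} = 2
G(10) = mex{0,0} = 1
G(11) = mex{2,1} = 0
G(12) = mex{1,1} = 0
G(13) = mex{0,0} = 1
G(14) = mex{0,0} = 1
G(15) = mex{1,1} = 0
G(16) = mex{1,1} = 0
G(17) = mex{0,0} = 1
G(18) = mex{0,2} = 1
G(19) = mex{1,1} = 0
G(20) = mex{1,0} = 2
G(21) = mex{0,0} = 1
G(22) = mex{2,1} = 0
G(23) = mex{1,1} = 0
G(24) = mex{0,0} = 1
G(25) = mex{0,0} = 1
G(26) = mex{1,1} = 0
G(27) = mex{1,1} = 0
G(28) = mex{0,0} = 1
G(29) = mex{0,2} = 1
G(30) = mex{1,1} = 0
G(31) = mex{1,0} = 2
G(32) = mex{0,0} = 1
G(33) = mex{2,1} = 0
G(34) = mex{1,1} = 0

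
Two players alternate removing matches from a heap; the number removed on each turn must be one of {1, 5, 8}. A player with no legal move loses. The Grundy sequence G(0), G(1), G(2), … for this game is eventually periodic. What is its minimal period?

G(0) = 0
G(1) = mex{0} = 1
G(2) = mex{1} = 0
G(3) = mex{0} = 1
G(4) = mex{1} = 0
G(5) = mex{0,0} = 1
G(6) = mex{1,1} = 0
G(7) = mex{0,0} = 1
G(8) = mex{1,1,0} = 2
G(9) = mex{2,0,1} = 3
G(10) = mex{3,1,0} = 2
G(11) = mex{2,0,1} = 3
G(12) = mex{3,1,0} = 2
G(13) = mex{2,2,1} = 0
G(14) = mex{0,3,0} = 1
G(15) = mex{1,2,1} = 0
G(16) = mex{0,3,2} = 1
G(17) = mex{1,2,3} = 0
G(18) = mex{0,0,2} = 1
G(19) = mex{1,1,3} = 0
G(20) = mex{0,0,2} = 1
G(21) = mex{1,1,0} = 2
G(22) = mex{2,0,1} = 3
G(23) = mex{3,1,0} = 2
G(24) = mex{2,0,1} = 3
G(25) = mex{3,1,0} = 2
G(26) = mex{2,2,1} = 0
G(27) = mex{0,3,0} = 1
G(n+13) = G(n) holds for n = 0,…,7 (a full window of length max(S) = 8), so the sequence is purely periodic with period 13.

13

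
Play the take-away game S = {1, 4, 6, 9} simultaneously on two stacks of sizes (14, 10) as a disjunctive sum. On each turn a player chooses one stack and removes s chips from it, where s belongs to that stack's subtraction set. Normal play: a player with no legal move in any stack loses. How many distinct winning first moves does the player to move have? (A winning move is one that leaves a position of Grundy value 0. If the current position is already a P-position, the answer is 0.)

4

All stacks use S = {1, 4, 6, 9}:
G(0) = 0
G(1) = mex{0} = 1
G(2) = mex{1} = 0
G(3) = mex{0} = 1
G(4) = mex{1,0} = 2
G(5) = mex{2,1} = 0
G(6) = mex{0,0,0} = 1
G(7) = mex{1,1,1} = 0
G(8) = mex{0,2,0} = 1
G(9) = mex{1,0,1,0} = 2
G(10) = mex{2,1,2,1} = 0
G(11) = mex{0,0,0,0} = 1
G(12) = mex{1,1,1,1} = 0
G(13) = mex{0,2,0,2} = 1
G(14) = mex{1,0,1,0} = 2
Stack A: G(14) = 2.
Stack B: G(10) = 0.
Combined Grundy value = 2 ⊕ 0 = 2.
A winning move leaves total XOR = 0, i.e. changes one component's Grundy value g to g ⊕ X where X is the current total.
Stack A: need g' = 2⊕2 = 0. Options: 14−1→G=1, 14−4→G=0, 14−6→G=1, 14−9→G=0. Hits: 2.
Stack B: need g' = 0⊕2 = 2. Options: 10−1→G=2, 10−4→G=1, 10−6→G=2, 10−9→G=1. Hits: 2.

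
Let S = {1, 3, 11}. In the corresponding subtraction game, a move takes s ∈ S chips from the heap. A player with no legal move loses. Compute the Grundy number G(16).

0

G(0) = 0
G(1) = mex{0} = 1
G(2) = mex{1} = 0
G(3) = mex{0,0} = 1
G(4) = mex{1,1} = 0
G(5) = mex{0,0} = 1
G(6) = mex{1,1} = 0
G(7) = mex{0,0} = 1
G(8) = mex{1,1} = 0
G(9) = mex{0,0} = 1
G(10) = mex{1,1} = 0
G(11) = mex{0,0,0} = 1
G(12) = mex{1,1,1} = 0
G(13) = mex{0,0,0} = 1
G(14) = mex{1,1,1} = 0
G(15) = mex{0,0,0} = 1
G(16) = mex{1,1,1} = 0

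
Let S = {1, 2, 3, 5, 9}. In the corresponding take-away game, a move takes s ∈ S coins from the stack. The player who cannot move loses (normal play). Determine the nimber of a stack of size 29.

1

G(0) = 0
G(1) = mex{0} = 1
G(2) = mex{1,0} = 2
G(3) = mex{2,1,0} = 3
G(4) = mex{3,2,1} = 0
G(5) = mex{0,3,2,0} = 1
G(6) = mex{1,0,3,1} = 2
G(7) = mex{2,1,0,2} = 3
G(8) = mex{3,2,1,3} = 0
G(9) = mex{0,3,2,0,0} = 1
G(10) = mex{1,0,3,1,1} = 2
G(11) = mex{2,1,0,2,2} = 3
G(12) = mex{3,2,1,3,3} = 0
G(13) = mex{0,3,2,0,0} = 1
G(14) = mex{1,0,3,1,1} = 2
G(15) = mex{2,1,0,2,2} = 3
G(16) = mex{3,2,1,3,3} = 0
G(17) = mex{0,3,2,0,0} = 1
G(18) = mex{1,0,3,1,1} = 2
G(19) = mex{2,1,0,2,2} = 3
G(20) = mex{3,2,1,3,3} = 0
G(21) = mex{0,3,2,0,0} = 1
G(22) = mex{1,0,3,1,1} = 2
G(23) = mex{2,1,0,2,2} = 3
G(24) = mex{3,2,1,3,3} = 0
G(25) = mex{0,3,2,0,0} = 1
G(26) = mex{1,0,3,1,1} = 2
G(27) = mex{2,1,0,2,2} = 3
G(28) = mex{3,2,1,3,3} = 0
G(29) = mex{0,3,2,0,0} = 1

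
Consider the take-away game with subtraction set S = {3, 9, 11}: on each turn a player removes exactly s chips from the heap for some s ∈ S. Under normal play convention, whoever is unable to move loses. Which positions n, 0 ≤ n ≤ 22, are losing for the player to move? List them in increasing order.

G(0) = 0
G(1) = mex{} = 0
G(2) = mex{} = 0
G(3) = mex{0} = 1
G(4) = mex{0} = 1
G(5) = mex{0} = 1
G(6) = mex{1} = 0
G(7) = mex{1} = 0
G(8) = mex{1} = 0
G(9) = mex{0,0} = 1
G(10) = mex{0,0} = 1
G(11) = mex{0,0,0} = 1
G(12) = mex{1,1,0} = 2
G(13) = mex{1,1,0} = 2
G(14) = mex{1,1,1} = 0
G(15) = mex{2,0,1} = 3
G(16) = mex{2,0,1} = 3
G(17) = mex{0,0,0} = 1
G(18) = mex{3,1,0} = 2
G(19) = mex{3,1,0} = 2
G(20) = mex{1,1,1} = 0
G(21) = mex{2,2,1} = 0
G(22) = mex{2,2,1} = 0
P-positions are exactly the n with G(n) = 0.

0, 1, 2, 6, 7, 8, 14, 20, 21, 22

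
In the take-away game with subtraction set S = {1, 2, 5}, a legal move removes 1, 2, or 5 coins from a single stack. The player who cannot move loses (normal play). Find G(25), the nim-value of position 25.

1

G(0) = 0
G(1) = mex{0} = 1
G(2) = mex{1,0} = 2
G(3) = mex{2,1} = 0
G(4) = mex{0,2} = 1
G(5) = mex{1,0,0} = 2
G(6) = mex{2,1,1} = 0
G(7) = mex{0,2,2} = 1
G(8) = mex{1,0,0} = 2
G(9) = mex{2,1,1} = 0
G(10) = mex{0,2,2} = 1
G(11) = mex{1,0,0} = 2
G(12) = mex{2,1,1} = 0
G(13) = mex{0,2,2} = 1
G(14) = mex{1,0,0} = 2
G(15) = mex{2,1,1} = 0
G(16) = mex{0,2,2} = 1
G(17) = mex{1,0,0} = 2
G(18) = mex{2,1,1} = 0
G(19) = mex{0,2,2} = 1
G(20) = mex{1,0,0} = 2
G(21) = mex{2,1,1} = 0
G(22) = mex{0,2,2} = 1
G(23) = mex{1,0,0} = 2
G(24) = mex{2,1,1} = 0
G(25) = mex{0,2,2} = 1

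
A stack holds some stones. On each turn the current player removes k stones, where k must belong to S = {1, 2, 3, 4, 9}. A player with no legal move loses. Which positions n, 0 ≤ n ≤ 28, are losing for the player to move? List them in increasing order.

0, 5, 10, 15, 20, 25

G(0) = 0
G(1) = mex{0} = 1
G(2) = mex{1,0} = 2
G(3) = mex{2,1,0} = 3
G(4) = mex{3,2,1,0} = 4
G(5) = mex{4,3,2,1} = 0
G(6) = mex{0,4,3,2} = 1
G(7) = mex{1,0,4,3} = 2
G(8) = mex{2,1,0,4} = 3
G(9) = mex{3,2,1,0,0} = 4
G(10) = mex{4,3,2,1,1} = 0
G(11) = mex{0,4,3,2,2} = 1
G(12) = mex{1,0,4,3,3} = 2
G(13) = mex{2,1,0,4,4} = 3
G(14) = mex{3,2,1,0,0} = 4
G(15) = mex{4,3,2,1,1} = 0
G(16) = mex{0,4,3,2,2} = 1
G(17) = mex{1,0,4,3,3} = 2
G(18) = mex{2,1,0,4,4} = 3
G(19) = mex{3,2,1,0,0} = 4
G(20) = mex{4,3,2,1,1} = 0
G(21) = mex{0,4,3,2,2} = 1
G(22) = mex{1,0,4,3,3} = 2
G(23) = mex{2,1,0,4,4} = 3
G(24) = mex{3,2,1,0,0} = 4
G(25) = mex{4,3,2,1,1} = 0
G(26) = mex{0,4,3,2,2} = 1
G(27) = mex{1,0,4,3,3} = 2
G(28) = mex{2,1,0,4,4} = 3
P-positions are exactly the n with G(n) = 0.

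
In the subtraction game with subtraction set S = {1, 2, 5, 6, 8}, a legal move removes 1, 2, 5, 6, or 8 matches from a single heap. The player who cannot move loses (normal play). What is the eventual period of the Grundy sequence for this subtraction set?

7

n :  0  1  2  3  4  5  6  7  8  9 10 11 12 13 14 15 16
G :  0  1  2  0  1  2  3  0  1  2  0  1  2  3  0  1  2
G(n+7) = G(n) holds for n = 0,…,7 (a full window of length max(S) = 8), so the sequence is purely periodic with period 7.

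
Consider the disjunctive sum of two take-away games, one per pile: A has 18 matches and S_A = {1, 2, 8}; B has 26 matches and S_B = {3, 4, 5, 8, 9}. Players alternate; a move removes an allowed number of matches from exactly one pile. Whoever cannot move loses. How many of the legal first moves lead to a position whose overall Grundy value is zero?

Pile A, S = {1, 2, 8}:
G(0) = 0
G(1) = mex{0} = 1
G(2) = mex{1,0} = 2
G(3) = mex{2,1} = 0
G(4) = mex{0,2} = 1
G(5) = mex{1,0} = 2
G(6) = mex{2,1} = 0
G(7) = mex{0,2} = 1
G(8) = mex{1,0,0} = 2
G(9) = mex{2,1,1} = 0
G(10) = mex{0,2,2} = 1
G(11) = mex{1,0,0} = 2
G(12) = mex{2,1,1} = 0
G(13) = mex{0,2,2} = 1
G(14) = mex{1,0,0} = 2
G(15) = mex{2,1,1} = 0
G(16) = mex{0,2,2} = 1
G(17) = mex{1,0,0} = 2
G(18) = mex{2,1,1} = 0
G_A(18) = 0.
Pile B, S = {3, 4, 5, 8, 9}:
G(0) = 0
G(1) = mex{} = 0
G(2) = mex{} = 0
G(3) = mex{0} = 1
G(4) = mex{0,0} = 1
G(5) = mex{0,0,0} = 1
G(6) = mex{1,0,0} = 2
G(7) = mex{1,1,0} = 2
G(8) = mex{1,1,1,0} = 2
G(9) = mex{2,1,1,0,0} = 3
G(10) = mex{2,2,1,0,0} = 3
G(11) = mex{2,2,2,1,0} = 3
G(12) = mex{3,2,2,1,1} = 0
G(13) = mex{3,3,2,1,1} = 0
G(14) = mex{3,3,3,2,1} = 0
G(15) = mex{0,3,3,2,2} = 1
G(16) = mex{0,0,3,2,2} = 1
G(17) = mex{0,0,0,3,2} = 1
G(18) = mex{1,0,0,3,3} = 2
G(19) = mex{1,1,0,3,3} = 2
G(20) = mex{1,1,1,0,3} = 2
G(21) = mex{2,1,1,0,0} = 3
G(22) = mex{2,2,1,0,0} = 3
G(23) = mex{2,2,2,1,0} = 3
G(24) = mex{3,2,2,1,1} = 0
G(25) = mex{3,3,2,1,1} = 0
G(26) = mex{3,3,3,2,1} = 0
G_B(26) = 0.
Combined Grundy value = 0 ⊕ 0 = 0.
A winning move leaves total XOR = 0, i.e. changes one component's Grundy value g to g ⊕ X where X is the current total.
Pile A: target g' = 0⊕0 = 0, but every legal move changes the Grundy value (mex property), so 0 moves.
Pile B: target g' = 0⊕0 = 0, but every legal move changes the Grundy value (mex property), so 0 moves.

0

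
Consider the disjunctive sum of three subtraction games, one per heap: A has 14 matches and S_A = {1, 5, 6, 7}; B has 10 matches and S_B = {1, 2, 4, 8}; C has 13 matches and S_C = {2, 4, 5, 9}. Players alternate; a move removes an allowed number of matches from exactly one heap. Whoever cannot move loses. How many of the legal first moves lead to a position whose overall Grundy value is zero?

Heap A, S = {1, 5, 6, 7}:
n :  0  1  2  3  4  5  6  7  8  9 10 11 12 13 14
G :  0  1  0  1  0  1  2  3  2  3  2  3  0  1  0
G_A(14) = 0.
Heap B, S = {1, 2, 4, 8}:
n :  0  1  2  3  4  5  6  7  8  9 10
G :  0  1  2  0  1  2  0  1  2  0  1
G_B(10) = 1.
Heap C, S = {2, 4, 5, 9}:
n :  0  1  2  3  4  5  6  7  8  9 10 11 12 13
G :  0  0  1  1  2  2  3  0  0  1  1  2  2  3
G_C(13) = 3.
Combined Grundy value = 0 ⊕ 1 ⊕ 3 = 2.
A winning move leaves total XOR = 0, i.e. changes one component's Grundy value g to g ⊕ X where X is the current total.
Heap A: need g' = 0⊕2 = 2. Options: 14−1→G=1, 14−5→G=3, 14−6→G=2, 14−7→G=3. Hits: 1.
Heap B: need g' = 1⊕2 = 3. Options: 10−1→G=0, 10−2→G=2, 10−4→G=0, 10−8→G=2. Hits: 0.
Heap C: need g' = 3⊕2 = 1. Options: 13−2→G=2, 13−4→G=1, 13−5→G=0, 13−9→G=2. Hits: 1.

2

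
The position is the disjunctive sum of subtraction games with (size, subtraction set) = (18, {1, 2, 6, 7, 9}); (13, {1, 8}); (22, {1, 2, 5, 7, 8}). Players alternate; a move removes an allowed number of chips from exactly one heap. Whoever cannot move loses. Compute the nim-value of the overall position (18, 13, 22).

Heap A, S = {1, 2, 6, 7, 9}:
G(0) = 0
G(1) = mex{0} = 1
G(2) = mex{1,0} = 2
G(3) = mex{2,1} = 0
G(4) = mex{0,2} = 1
G(5) = mex{1,0} = 2
G(6) = mex{2,1,0} = 3
G(7) = mex{3,2,1,0} = 4
G(8) = mex{4,3,2,1} = 0
G(9) = mex{0,4,0,2,0} = 1
G(10) = mex{1,0,1,0,1} = 2
G(11) = mex{2,1,2,1,2} = 0
G(12) = mex{0,2,3,2,0} = 1
G(13) = mex{1,0,4,3,1} = 2
G(14) = mex{2,1,0,4,2} = 3
G(15) = mex{3,2,1,0,3} = 4
G(16) = mex{4,3,2,1,4} = 0
G(17) = mex{0,4,0,2,0} = 1
G(18) = mex{1,0,1,0,1} = 2
G_A(18) = 2.
Heap B, S = {1, 8}:
G(0) = 0
G(1) = mex{0} = 1
G(2) = mex{1} = 0
G(3) = mex{0} = 1
G(4) = mex{1} = 0
G(5) = mex{0} = 1
G(6) = mex{1} = 0
G(7) = mex{0} = 1
G(8) = mex{1,0} = 2
G(9) = mex{2,1} = 0
G(10) = mex{0,0} = 1
G(11) = mex{1,1} = 0
G(12) = mex{0,0} = 1
G(13) = mex{1,1} = 0
G_B(13) = 0.
Heap C, S = {1, 2, 5, 7, 8}:
n :  0  1  2  3  4  5  6  7  8  9 10 11 12 13 14 15 16 17 18 19 20 21 22
G :  0  1  2  0  1  2  0  1  2  0  1  2  0  1  2  0  1  2  0  1  2  0  1
G_C(22) = 1.
Combined Grundy value = 2 ⊕ 0 ⊕ 1 = 3.

3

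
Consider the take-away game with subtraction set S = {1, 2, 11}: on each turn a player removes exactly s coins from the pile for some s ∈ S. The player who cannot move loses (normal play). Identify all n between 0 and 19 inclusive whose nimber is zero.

0, 3, 6, 9, 12, 15, 18

G(0) = 0
G(1) = mex{0} = 1
G(2) = mex{1,0} = 2
G(3) = mex{2,1} = 0
G(4) = mex{0,2} = 1
G(5) = mex{1,0} = 2
G(6) = mex{2,1} = 0
G(7) = mex{0,2} = 1
G(8) = mex{1,0} = 2
G(9) = mex{2,1} = 0
G(10) = mex{0,2} = 1
G(11) = mex{1,0,0} = 2
G(12) = mex{2,1,1} = 0
G(13) = mex{0,2,2} = 1
G(14) = mex{1,0,0} = 2
G(15) = mex{2,1,1} = 0
G(16) = mex{0,2,2} = 1
G(17) = mex{1,0,0} = 2
G(18) = mex{2,1,1} = 0
G(19) = mex{0,2,2} = 1
P-positions are exactly the n with G(n) = 0.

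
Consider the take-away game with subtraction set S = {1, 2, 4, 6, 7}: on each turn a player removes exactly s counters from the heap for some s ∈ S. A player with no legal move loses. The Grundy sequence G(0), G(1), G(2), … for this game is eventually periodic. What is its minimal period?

8

n :  0  1  2  3  4  5  6  7  8  9 10 11 12 13 14 15 16 17
G :  0  1  2  0  1  2  3  4  0  1  2  0  1  2  3  4  0  1
G(n+8) = G(n) holds for n = 0,…,6 (a full window of length max(S) = 7), so the sequence is purely periodic with period 8.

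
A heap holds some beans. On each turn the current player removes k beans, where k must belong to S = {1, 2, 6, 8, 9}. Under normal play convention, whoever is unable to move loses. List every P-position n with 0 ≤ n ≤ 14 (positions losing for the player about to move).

G(0) = 0
G(1) = mex{0} = 1
G(2) = mex{1,0} = 2
G(3) = mex{2,1} = 0
G(4) = mex{0,2} = 1
G(5) = mex{1,0} = 2
G(6) = mex{2,1,0} = 3
G(7) = mex{3,2,1} = 0
G(8) = mex{0,3,2,0} = 1
G(9) = mex{1,0,0,1,0} = 2
G(10) = mex{2,1,1,2,1} = 0
G(11) = mex{0,2,2,0,2} = 1
G(12) = mex{1,0,3,1,0} = 2
G(13) = mex{2,1,0,2,1} = 3
G(14) = mex{3,2,1,3,2} = 0
P-positions are exactly the n with G(n) = 0.

0, 3, 7, 10, 14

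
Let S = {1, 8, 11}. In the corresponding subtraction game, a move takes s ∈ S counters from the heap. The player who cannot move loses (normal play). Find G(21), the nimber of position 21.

G(0) = 0
G(1) = mex{0} = 1
G(2) = mex{1} = 0
G(3) = mex{0} = 1
G(4) = mex{1} = 0
G(5) = mex{0} = 1
G(6) = mex{1} = 0
G(7) = mex{0} = 1
G(8) = mex{1,0} = 2
G(9) = mex{2,1} = 0
G(10) = mex{0,0} = 1
G(11) = mex{1,1,0} = 2
G(12) = mex{2,0,1} = 3
G(13) = mex{3,1,0} = 2
G(14) = mex{2,0,1} = 3
G(15) = mex{3,1,0} = 2
G(16) = mex{2,2,1} = 0
G(17) = mex{0,0,0} = 1
G(18) = mex{1,1,1} = 0
G(19) = mex{0,2,2} = 1
G(20) = mex{1,3,0} = 2
G(21) = mex{2,2,1} = 0

0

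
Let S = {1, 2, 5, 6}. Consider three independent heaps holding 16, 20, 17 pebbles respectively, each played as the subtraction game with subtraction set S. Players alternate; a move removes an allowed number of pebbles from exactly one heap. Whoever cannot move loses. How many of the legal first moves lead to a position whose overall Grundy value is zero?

All heaps use S = {1, 2, 5, 6}:
G(0) = 0
G(1) = mex{0} = 1
G(2) = mex{1,0} = 2
G(3) = mex{2,1} = 0
G(4) = mex{0,2} = 1
G(5) = mex{1,0,0} = 2
G(6) = mex{2,1,1,0} = 3
G(7) = mex{3,2,2,1} = 0
G(8) = mex{0,3,0,2} = 1
G(9) = mex{1,0,1,0} = 2
G(10) = mex{2,1,2,1} = 0
G(11) = mex{0,2,3,2} = 1
G(12) = mex{1,0,0,3} = 2
G(13) = mex{2,1,1,0} = 3
G(14) = mex{3,2,2,1} = 0
G(15) = mex{0,3,0,2} = 1
G(16) = mex{1,0,1,0} = 2
G(17) = mex{2,1,2,1} = 0
G(18) = mex{0,2,3,2} = 1
G(19) = mex{1,0,0,3} = 2
G(20) = mex{2,1,1,0} = 3
Heap A: G(16) = 2.
Heap B: G(20) = 3.
Heap C: G(17) = 0.
Combined Grundy value = 2 ⊕ 3 ⊕ 0 = 1.
A winning move leaves total XOR = 0, i.e. changes one component's Grundy value g to g ⊕ X where X is the current total.
Heap A: need g' = 2⊕1 = 3. Options: 16−1→G=1, 16−2→G=0, 16−5→G=1, 16−6→G=0. Hits: 0.
Heap B: need g' = 3⊕1 = 2. Options: 20−1→G=2, 20−2→G=1, 20−5→G=1, 20−6→G=0. Hits: 1.
Heap C: need g' = 0⊕1 = 1. Options: 17−1→G=2, 17−2→G=1, 17−5→G=2, 17−6→G=1. Hits: 2.

3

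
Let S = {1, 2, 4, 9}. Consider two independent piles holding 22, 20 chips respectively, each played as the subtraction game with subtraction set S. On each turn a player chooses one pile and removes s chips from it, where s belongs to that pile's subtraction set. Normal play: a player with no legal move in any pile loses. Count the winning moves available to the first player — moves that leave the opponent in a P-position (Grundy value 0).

2

All piles use S = {1, 2, 4, 9}:
n :  0  1  2  3  4  5  6  7  8  9 10 11 12 13 14 15 16 17 18 19 20 21 22
G :  0  1  2  0  1  2  0  1  2  3  4  0  1  2  0  1  2  0  1  2  3  4  0
Pile A: G(22) = 0.
Pile B: G(20) = 3.
Combined Grundy value = 0 ⊕ 3 = 3.
A winning move leaves total XOR = 0, i.e. changes one component's Grundy value g to g ⊕ X where X is the current total.
Pile A: need g' = 0⊕3 = 3. Options: 22−1→G=4, 22−2→G=3, 22−4→G=1, 22−9→G=2. Hits: 1.
Pile B: need g' = 3⊕3 = 0. Options: 20−1→G=2, 20−2→G=1, 20−4→G=2, 20−9→G=0. Hits: 1.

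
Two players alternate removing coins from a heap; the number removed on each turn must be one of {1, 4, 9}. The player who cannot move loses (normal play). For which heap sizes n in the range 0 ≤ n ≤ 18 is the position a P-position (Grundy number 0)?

n :  0  1  2  3  4  5  6  7  8  9 10 11 12 13 14 15 16 17 18
G :  0  1  0  1  2  0  1  0  1  2  0  1  0  1  2  0  1  0  1
P-positions are exactly the n with G(n) = 0.

0, 2, 5, 7, 10, 12, 15, 17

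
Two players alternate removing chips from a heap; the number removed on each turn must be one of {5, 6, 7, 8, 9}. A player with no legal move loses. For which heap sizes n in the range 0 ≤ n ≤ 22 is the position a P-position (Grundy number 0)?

n :  0  1  2  3  4  5  6  7  8  9 10 11 12 13 14 15 16 17 18 19 20 21 22
G :  0  0  0  0  0  1  1  1  1  1  2  2  2  2  0  0  0  0  0  1  1  1  1
P-positions are exactly the n with G(n) = 0.

0, 1, 2, 3, 4, 14, 15, 16, 17, 18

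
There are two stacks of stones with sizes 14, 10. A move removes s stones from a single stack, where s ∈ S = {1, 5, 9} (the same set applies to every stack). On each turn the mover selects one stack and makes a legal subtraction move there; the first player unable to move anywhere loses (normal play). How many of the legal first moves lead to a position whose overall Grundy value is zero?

0

All stacks use S = {1, 5, 9}:
G(0) = 0
G(1) = mex{0} = 1
G(2) = mex{1} = 0
G(3) = mex{0} = 1
G(4) = mex{1} = 0
G(5) = mex{0,0} = 1
G(6) = mex{1,1} = 0
G(7) = mex{0,0} = 1
G(8) = mex{1,1} = 0
G(9) = mex{0,0,0} = 1
G(10) = mex{1,1,1} = 0
G(11) = mex{0,0,0} = 1
G(12) = mex{1,1,1} = 0
G(13) = mex{0,0,0} = 1
G(14) = mex{1,1,1} = 0
Stack A: G(14) = 0.
Stack B: G(10) = 0.
Combined Grundy value = 0 ⊕ 0 = 0.
A winning move leaves total XOR = 0, i.e. changes one component's Grundy value g to g ⊕ X where X is the current total.
Stack A: target g' = 0⊕0 = 0, but every legal move changes the Grundy value (mex property), so 0 moves.
Stack B: target g' = 0⊕0 = 0, but every legal move changes the Grundy value (mex property), so 0 moves.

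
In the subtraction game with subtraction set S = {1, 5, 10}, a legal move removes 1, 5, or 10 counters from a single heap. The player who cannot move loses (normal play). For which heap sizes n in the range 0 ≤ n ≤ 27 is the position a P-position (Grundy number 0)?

0, 2, 4, 6, 8, 15, 17, 19, 21, 23

G(0) = 0
G(1) = mex{0} = 1
G(2) = mex{1} = 0
G(3) = mex{0} = 1
G(4) = mex{1} = 0
G(5) = mex{0,0} = 1
G(6) = mex{1,1} = 0
G(7) = mex{0,0} = 1
G(8) = mex{1,1} = 0
G(9) = mex{0,0} = 1
G(10) = mex{1,1,0} = 2
G(11) = mex{2,0,1} = 3
G(12) = mex{3,1,0} = 2
G(13) = mex{2,0,1} = 3
G(14) = mex{3,1,0} = 2
G(15) = mex{2,2,1} = 0
G(16) = mex{0,3,0} = 1
G(17) = mex{1,2,1} = 0
G(18) = mex{0,3,0} = 1
G(19) = mex{1,2,1} = 0
G(20) = mex{0,0,2} = 1
G(21) = mex{1,1,3} = 0
G(22) = mex{0,0,2} = 1
G(23) = mex{1,1,3} = 0
G(24) = mex{0,0,2} = 1
G(25) = mex{1,1,0} = 2
G(26) = mex{2,0,1} = 3
G(27) = mex{3,1,0} = 2
P-positions are exactly the n with G(n) = 0.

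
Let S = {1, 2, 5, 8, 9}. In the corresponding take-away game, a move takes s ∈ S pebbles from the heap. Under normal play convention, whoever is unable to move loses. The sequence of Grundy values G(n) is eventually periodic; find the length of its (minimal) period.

n :  0  1  2  3  4  5  6  7  8  9 10 11 12 13 14 15 16 17 18 19 20 21
G :  0  1  2  0  1  2  0  1  2  3  0  1  2  0  1  2  0  1  2  3  0  1
G(n+10) = G(n) holds for n = 0,…,8 (a full window of length max(S) = 9), so the sequence is purely periodic with period 10.

10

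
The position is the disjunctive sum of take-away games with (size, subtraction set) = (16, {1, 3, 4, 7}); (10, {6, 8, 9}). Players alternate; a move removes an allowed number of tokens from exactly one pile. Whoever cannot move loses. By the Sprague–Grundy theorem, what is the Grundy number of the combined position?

Pile A, S = {1, 3, 4, 7}:
G(0) = 0
G(1) = mex{0} = 1
G(2) = mex{1} = 0
G(3) = mex{0,0} = 1
G(4) = mex{1,1,0} = 2
G(5) = mex{2,0,1} = 3
G(6) = mex{3,1,0} = 2
G(7) = mex{2,2,1,0} = 3
G(8) = mex{3,3,2,1} = 0
G(9) = mex{0,2,3,0} = 1
G(10) = mex{1,3,2,1} = 0
G(11) = mex{0,0,3,2} = 1
G(12) = mex{1,1,0,3} = 2
G(13) = mex{2,0,1,2} = 3
G(14) = mex{3,1,0,3} = 2
G(15) = mex{2,2,1,0} = 3
G(16) = mex{3,3,2,1} = 0
G_A(16) = 0.
Pile B, S = {6, 8, 9}:
G(0) = 0
G(1) = mex{} = 0
G(2) = mex{} = 0
G(3) = mex{} = 0
G(4) = mex{} = 0
G(5) = mex{} = 0
G(6) = mex{0} = 1
G(7) = mex{0} = 1
G(8) = mex{0,0} = 1
G(9) = mex{0,0,0} = 1
G(10) = mex{0,0,0} = 1
G_B(10) = 1.
Combined Grundy value = 0 ⊕ 1 = 1.

1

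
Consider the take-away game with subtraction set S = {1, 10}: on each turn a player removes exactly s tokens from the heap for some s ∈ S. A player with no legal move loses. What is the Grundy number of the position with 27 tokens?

n :  0  1  2  3  4  5  6  7  8  9 10 11 12 13 14 15 16 17 18 19 20 21 22 23 24 25 26 27
G :  0  1  0  1  0  1  0  1  0  1  2  0  1  0  1  0  1  0  1  0  1  2  0  1  0  1  0  1

1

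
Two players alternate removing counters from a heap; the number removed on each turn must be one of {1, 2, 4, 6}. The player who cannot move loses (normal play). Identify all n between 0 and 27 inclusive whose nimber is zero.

G(0) = 0
G(1) = mex{0} = 1
G(2) = mex{1,0} = 2
G(3) = mex{2,1} = 0
G(4) = mex{0,2,0} = 1
G(5) = mex{1,0,1} = 2
G(6) = mex{2,1,2,0} = 3
G(7) = mex{3,2,0,1} = 4
G(8) = mex{4,3,1,2} = 0
G(9) = mex{0,4,2,0} = 1
G(10) = mex{1,0,3,1} = 2
G(11) = mex{2,1,4,2} = 0
G(12) = mex{0,2,0,3} = 1
G(13) = mex{1,0,1,4} = 2
G(14) = mex{2,1,2,0} = 3
G(15) = mex{3,2,0,1} = 4
G(16) = mex{4,3,1,2} = 0
G(17) = mex{0,4,2,0} = 1
G(18) = mex{1,0,3,1} = 2
G(19) = mex{2,1,4,2} = 0
G(20) = mex{0,2,0,3} = 1
G(21) = mex{1,0,1,4} = 2
G(22) = mex{2,1,2,0} = 3
G(23) = mex{3,2,0,1} = 4
G(24) = mex{4,3,1,2} = 0
G(25) = mex{0,4,2,0} = 1
G(26) = mex{1,0,3,1} = 2
G(27) = mex{2,1,4,2} = 0
P-positions are exactly the n with G(n) = 0.

0, 3, 8, 11, 16, 19, 24, 27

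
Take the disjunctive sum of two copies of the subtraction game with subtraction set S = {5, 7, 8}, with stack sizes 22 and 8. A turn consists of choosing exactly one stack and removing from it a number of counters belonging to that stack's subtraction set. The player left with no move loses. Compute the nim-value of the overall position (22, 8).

0

All stacks use S = {5, 7, 8}:
n :  0  1  2  3  4  5  6  7  8  9 10 11 12 13 14 15 16 17 18 19 20 21 22
G :  0  0  0  0  0  1  1  1  1  1  2  2  2  0  0  0  0  0  1  1  1  1  1
Stack A: G(22) = 1.
Stack B: G(8) = 1.
Combined Grundy value = 1 ⊕ 1 = 0.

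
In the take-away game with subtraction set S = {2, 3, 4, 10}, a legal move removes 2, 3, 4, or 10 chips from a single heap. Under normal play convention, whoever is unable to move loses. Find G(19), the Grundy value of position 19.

n :  0  1  2  3  4  5  6  7  8  9 10 11 12 13 14 15 16 17 18 19
G :  0  0  1  1  2  2  0  0  1  1  2  2  0  0  1  1  2  2  0  0

0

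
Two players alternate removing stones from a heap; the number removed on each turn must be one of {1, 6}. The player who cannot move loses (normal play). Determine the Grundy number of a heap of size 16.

G(0) = 0
G(1) = mex{0} = 1
G(2) = mex{1} = 0
G(3) = mex{0} = 1
G(4) = mex{1} = 0
G(5) = mex{0} = 1
G(6) = mex{1,0} = 2
G(7) = mex{2,1} = 0
G(8) = mex{0,0} = 1
G(9) = mex{1,1} = 0
G(10) = mex{0,0} = 1
G(11) = mex{1,1} = 0
G(12) = mex{0,2} = 1
G(13) = mex{1,0} = 2
G(14) = mex{2,1} = 0
G(15) = mex{0,0} = 1
G(16) = mex{1,1} = 0

0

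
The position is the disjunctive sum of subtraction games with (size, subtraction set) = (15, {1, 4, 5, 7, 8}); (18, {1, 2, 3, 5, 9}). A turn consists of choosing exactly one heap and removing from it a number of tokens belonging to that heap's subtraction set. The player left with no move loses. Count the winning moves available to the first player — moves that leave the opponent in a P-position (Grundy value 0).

0

Heap A, S = {1, 4, 5, 7, 8}:
G(0) = 0
G(1) = mex{0} = 1
G(2) = mex{1} = 0
G(3) = mex{0} = 1
G(4) = mex{1,0} = 2
G(5) = mex{2,1,0} = 3
G(6) = mex{3,0,1} = 2
G(7) = mex{2,1,0,0} = 3
G(8) = mex{3,2,1,1,0} = 4
G(9) = mex{4,3,2,0,1} = 5
G(10) = mex{5,2,3,1,0} = 4
G(11) = mex{4,3,2,2,1} = 0
G(12) = mex{0,4,3,3,2} = 1
G(13) = mex{1,5,4,2,3} = 0
G(14) = mex{0,4,5,3,2} = 1
G(15) = mex{1,0,4,4,3} = 2
G_A(15) = 2.
Heap B, S = {1, 2, 3, 5, 9}:
G(0) = 0
G(1) = mex{0} = 1
G(2) = mex{1,0} = 2
G(3) = mex{2,1,0} = 3
G(4) = mex{3,2,1} = 0
G(5) = mex{0,3,2,0} = 1
G(6) = mex{1,0,3,1} = 2
G(7) = mex{2,1,0,2} = 3
G(8) = mex{3,2,1,3} = 0
G(9) = mex{0,3,2,0,0} = 1
G(10) = mex{1,0,3,1,1} = 2
G(11) = mex{2,1,0,2,2} = 3
G(12) = mex{3,2,1,3,3} = 0
G(13) = mex{0,3,2,0,0} = 1
G(14) = mex{1,0,3,1,1} = 2
G(15) = mex{2,1,0,2,2} = 3
G(16) = mex{3,2,1,3,3} = 0
G(17) = mex{0,3,2,0,0} = 1
G(18) = mex{1,0,3,1,1} = 2
G_B(18) = 2.
Combined Grundy value = 2 ⊕ 2 = 0.
A winning move leaves total XOR = 0, i.e. changes one component's Grundy value g to g ⊕ X where X is the current total.
Heap A: target g' = 2⊕0 = 2, but every legal move changes the Grundy value (mex property), so 0 moves.
Heap B: target g' = 2⊕0 = 2, but every legal move changes the Grundy value (mex property), so 0 moves.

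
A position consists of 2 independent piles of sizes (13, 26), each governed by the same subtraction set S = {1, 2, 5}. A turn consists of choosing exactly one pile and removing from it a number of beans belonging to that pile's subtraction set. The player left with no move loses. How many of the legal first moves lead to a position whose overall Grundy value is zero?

All piles use S = {1, 2, 5}:
G(0) = 0
G(1) = mex{0} = 1
G(2) = mex{1,0} = 2
G(3) = mex{2,1} = 0
G(4) = mex{0,2} = 1
G(5) = mex{1,0,0} = 2
G(6) = mex{2,1,1} = 0
G(7) = mex{0,2,2} = 1
G(8) = mex{1,0,0} = 2
G(9) = mex{2,1,1} = 0
G(10) = mex{0,2,2} = 1
G(11) = mex{1,0,0} = 2
G(12) = mex{2,1,1} = 0
G(13) = mex{0,2,2} = 1
G(14) = mex{1,0,0} = 2
G(15) = mex{2,1,1} = 0
G(16) = mex{0,2,2} = 1
G(17) = mex{1,0,0} = 2
G(18) = mex{2,1,1} = 0
G(19) = mex{0,2,2} = 1
G(20) = mex{1,0,0} = 2
G(21) = mex{2,1,1} = 0
G(22) = mex{0,2,2} = 1
G(23) = mex{1,0,0} = 2
G(24) = mex{2,1,1} = 0
G(25) = mex{0,2,2} = 1
G(26) = mex{1,0,0} = 2
Pile A: G(13) = 1.
Pile B: G(26) = 2.
Combined Grundy value = 1 ⊕ 2 = 3.
A winning move leaves total XOR = 0, i.e. changes one component's Grundy value g to g ⊕ X where X is the current total.
Pile A: need g' = 1⊕3 = 2. Options: 13−1→G=0, 13−2→G=2, 13−5→G=2. Hits: 2.
Pile B: need g' = 2⊕3 = 1. Options: 26−1→G=1, 26−2→G=0, 26−5→G=0. Hits: 1.

3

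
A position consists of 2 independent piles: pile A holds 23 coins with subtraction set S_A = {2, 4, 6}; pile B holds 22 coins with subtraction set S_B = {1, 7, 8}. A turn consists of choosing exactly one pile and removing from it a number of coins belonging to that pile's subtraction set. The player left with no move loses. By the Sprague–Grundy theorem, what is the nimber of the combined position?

2

Pile A, S = {2, 4, 6}:
G(0) = 0
G(1) = mex{} = 0
G(2) = mex{0} = 1
G(3) = mex{0} = 1
G(4) = mex{1,0} = 2
G(5) = mex{1,0} = 2
G(6) = mex{2,1,0} = 3
G(7) = mex{2,1,0} = 3
G(8) = mex{3,2,1} = 0
G(9) = mex{3,2,1} = 0
G(10) = mex{0,3,2} = 1
G(11) = mex{0,3,2} = 1
G(12) = mex{1,0,3} = 2
G(13) = mex{1,0,3} = 2
G(14) = mex{2,1,0} = 3
G(15) = mex{2,1,0} = 3
G(16) = mex{3,2,1} = 0
G(17) = mex{3,2,1} = 0
G(18) = mex{0,3,2} = 1
G(19) = mex{0,3,2} = 1
G(20) = mex{1,0,3} = 2
G(21) = mex{1,0,3} = 2
G(22) = mex{2,1,0} = 3
G(23) = mex{2,1,0} = 3
G_A(23) = 3.
Pile B, S = {1, 7, 8}:
n :  0  1  2  3  4  5  6  7  8  9 10 11 12 13 14 15 16 17 18 19 20 21 22
G :  0  1  0  1  0  1  0  1  2  3  2  3  2  3  2  0  1  0  1  0  1  0  1
G_B(22) = 1.
Combined Grundy value = 3 ⊕ 1 = 2.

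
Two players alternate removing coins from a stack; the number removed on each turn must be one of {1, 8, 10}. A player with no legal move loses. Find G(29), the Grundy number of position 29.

0

G(0) = 0
G(1) = mex{0} = 1
G(2) = mex{1} = 0
G(3) = mex{0} = 1
G(4) = mex{1} = 0
G(5) = mex{0} = 1
G(6) = mex{1} = 0
G(7) = mex{0} = 1
G(8) = mex{1,0} = 2
G(9) = mex{2,1} = 0
G(10) = mex{0,0,0} = 1
G(11) = mex{1,1,1} = 0
G(12) = mex{0,0,0} = 1
G(13) = mex{1,1,1} = 0
G(14) = mex{0,0,0} = 1
G(15) = mex{1,1,1} = 0
G(16) = mex{0,2,0} = 1
G(17) = mex{1,0,1} = 2
G(18) = mex{2,1,2} = 0
G(19) = mex{0,0,0} = 1
G(20) = mex{1,1,1} = 0
G(21) = mex{0,0,0} = 1
G(22) = mex{1,1,1} = 0
G(23) = mex{0,0,0} = 1
G(24) = mex{1,1,1} = 0
G(25) = mex{0,2,0} = 1
G(26) = mex{1,0,1} = 2
G(27) = mex{2,1,2} = 0
G(28) = mex{0,0,0} = 1
G(29) = mex{1,1,1} = 0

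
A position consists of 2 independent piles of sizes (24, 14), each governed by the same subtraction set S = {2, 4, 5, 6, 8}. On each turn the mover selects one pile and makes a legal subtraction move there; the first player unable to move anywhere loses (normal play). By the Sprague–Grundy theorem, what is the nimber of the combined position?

All piles use S = {2, 4, 5, 6, 8}:
n :  0  1  2  3  4  5  6  7  8  9 10 11 12 13 14 15 16 17 18 19 20 21 22 23 24
G :  0  0  1  1  2  2  3  3  4  4  0  0  1  1  2  2  3  3  4  4  0  0  1  1  2
Pile A: G(24) = 2.
Pile B: G(14) = 2.
Combined Grundy value = 2 ⊕ 2 = 0.

0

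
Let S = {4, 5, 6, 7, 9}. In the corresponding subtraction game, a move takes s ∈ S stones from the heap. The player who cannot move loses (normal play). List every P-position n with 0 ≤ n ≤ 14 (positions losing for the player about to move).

0, 1, 2, 3, 13, 14

n :  0  1  2  3  4  5  6  7  8  9 10 11 12 13 14
G :  0  0  0  0  1  1  1  1  2  2  2  2  3  0  0
P-positions are exactly the n with G(n) = 0.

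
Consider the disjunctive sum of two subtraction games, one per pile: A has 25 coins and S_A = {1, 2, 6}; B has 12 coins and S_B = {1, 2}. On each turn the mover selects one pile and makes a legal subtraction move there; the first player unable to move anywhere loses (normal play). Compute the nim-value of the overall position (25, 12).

1

Pile A, S = {1, 2, 6}:
n :  0  1  2  3  4  5  6  7  8  9 10 11 12 13 14 15 16 17 18 19 20 21 22 23 24 25
G :  0  1  2  0  1  2  3  0  1  2  0  1  2  3  0  1  2  0  1  2  3  0  1  2  0  1
G_A(25) = 1.
Pile B, S = {1, 2}:
G(0) = 0
G(1) = mex{0} = 1
G(2) = mex{1,0} = 2
G(3) = mex{2,1} = 0
G(4) = mex{0,2} = 1
G(5) = mex{1,0} = 2
G(6) = mex{2,1} = 0
G(7) = mex{0,2} = 1
G(8) = mex{1,0} = 2
G(9) = mex{2,1} = 0
G(10) = mex{0,2} = 1
G(11) = mex{1,0} = 2
G(12) = mex{2,1} = 0
G_B(12) = 0.
Combined Grundy value = 1 ⊕ 0 = 1.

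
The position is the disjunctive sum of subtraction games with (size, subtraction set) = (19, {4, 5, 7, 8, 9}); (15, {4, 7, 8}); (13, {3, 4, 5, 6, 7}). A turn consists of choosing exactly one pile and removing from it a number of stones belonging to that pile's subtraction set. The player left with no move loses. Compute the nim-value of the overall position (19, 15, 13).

0

Pile A, S = {4, 5, 7, 8, 9}:
n :  0  1  2  3  4  5  6  7  8  9 10 11 12 13 14 15 16 17 18 19
G :  0  0  0  0  1  1  1  1  2  2  2  2  3  0  0  0  0  1  1  1
G_A(19) = 1.
Pile B, S = {4, 7, 8}:
G(0) = 0
G(1) = mex{} = 0
G(2) = mex{} = 0
G(3) = mex{} = 0
G(4) = mex{0} = 1
G(5) = mex{0} = 1
G(6) = mex{0} = 1
G(7) = mex{0,0} = 1
G(8) = mex{1,0,0} = 2
G(9) = mex{1,0,0} = 2
G(10) = mex{1,0,0} = 2
G(11) = mex{1,1,0} = 2
G(12) = mex{2,1,1} = 0
G(13) = mex{2,1,1} = 0
G(14) = mex{2,1,1} = 0
G(15) = mex{2,2,1} = 0
G_B(15) = 0.
Pile C, S = {3, 4, 5, 6, 7}:
G(0) = 0
G(1) = mex{} = 0
G(2) = mex{} = 0
G(3) = mex{0} = 1
G(4) = mex{0,0} = 1
G(5) = mex{0,0,0} = 1
G(6) = mex{1,0,0,0} = 2
G(7) = mex{1,1,0,0,0} = 2
G(8) = mex{1,1,1,0,0} = 2
G(9) = mex{2,1,1,1,0} = 3
G(10) = mex{2,2,1,1,1} = 0
G(11) = mex{2,2,2,1,1} = 0
G(12) = mex{3,2,2,2,1} = 0
G(13) = mex{0,3,2,2,2} = 1
G_C(13) = 1.
Combined Grundy value = 1 ⊕ 0 ⊕ 1 = 0.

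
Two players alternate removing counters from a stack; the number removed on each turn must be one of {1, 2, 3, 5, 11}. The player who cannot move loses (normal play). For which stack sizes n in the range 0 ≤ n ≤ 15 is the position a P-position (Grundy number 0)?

G(0) = 0
G(1) = mex{0} = 1
G(2) = mex{1,0} = 2
G(3) = mex{2,1,0} = 3
G(4) = mex{3,2,1} = 0
G(5) = mex{0,3,2,0} = 1
G(6) = mex{1,0,3,1} = 2
G(7) = mex{2,1,0,2} = 3
G(8) = mex{3,2,1,3} = 0
G(9) = mex{0,3,2,0} = 1
G(10) = mex{1,0,3,1} = 2
G(11) = mex{2,1,0,2,0} = 3
G(12) = mex{3,2,1,3,1} = 0
G(13) = mex{0,3,2,0,2} = 1
G(14) = mex{1,0,3,1,3} = 2
G(15) = mex{2,1,0,2,0} = 3
P-positions are exactly the n with G(n) = 0.

0, 4, 8, 12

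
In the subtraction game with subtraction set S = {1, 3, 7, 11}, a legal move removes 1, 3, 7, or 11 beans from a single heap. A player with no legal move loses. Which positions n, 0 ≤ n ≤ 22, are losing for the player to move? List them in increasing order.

0, 2, 4, 6, 8, 10, 12, 14, 16, 18, 20, 22

G(0) = 0
G(1) = mex{0} = 1
G(2) = mex{1} = 0
G(3) = mex{0,0} = 1
G(4) = mex{1,1} = 0
G(5) = mex{0,0} = 1
G(6) = mex{1,1} = 0
G(7) = mex{0,0,0} = 1
G(8) = mex{1,1,1} = 0
G(9) = mex{0,0,0} = 1
G(10) = mex{1,1,1} = 0
G(11) = mex{0,0,0,0} = 1
G(12) = mex{1,1,1,1} = 0
G(13) = mex{0,0,0,0} = 1
G(14) = mex{1,1,1,1} = 0
G(15) = mex{0,0,0,0} = 1
G(16) = mex{1,1,1,1} = 0
G(17) = mex{0,0,0,0} = 1
G(18) = mex{1,1,1,1} = 0
G(19) = mex{0,0,0,0} = 1
G(20) = mex{1,1,1,1} = 0
G(21) = mex{0,0,0,0} = 1
G(22) = mex{1,1,1,1} = 0
P-positions are exactly the n with G(n) = 0.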